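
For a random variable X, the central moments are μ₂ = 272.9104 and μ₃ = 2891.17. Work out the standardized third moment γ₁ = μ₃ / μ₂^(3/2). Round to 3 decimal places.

0.641

σ = √μ₂ = √272.9104 = 16.52000
σ³ = μ₂^(3/2) = 4508.47981
γ₁ = μ₃/σ³ = 2891.17 / 4508.47981 ≈ 0.641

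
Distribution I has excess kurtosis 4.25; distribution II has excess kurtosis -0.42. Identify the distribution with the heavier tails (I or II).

I

Higher excess kurtosis ⇒ heavier tails relative to the normal distribution.
4.25 vs -0.42: the larger is 4.25, so I has heavier tails. (I is leptokurtic — heavier-than-normal tails; the other is platykurtic.)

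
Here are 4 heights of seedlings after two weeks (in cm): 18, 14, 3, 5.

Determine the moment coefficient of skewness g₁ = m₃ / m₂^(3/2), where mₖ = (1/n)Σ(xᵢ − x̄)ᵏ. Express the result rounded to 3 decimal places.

x̄ = (18 + 14 + 3 + 5) / 4 = 10.0000
deviations (xᵢ − x̄): 8.0000, 4.0000, -7.0000, -5.0000
Σ(xᵢ − x̄)² = 154.0000 ⇒ m₂ = 154.0000/4 = 38.50000
Σ(xᵢ − x̄)³ = 108.0000 ⇒ m₃ = 108.0000/4 = 27.00000
m₂^(3/2) = 38.50000^(1.5) = 238.88622
g₁ = m₃ / m₂^(3/2) = 27.00000 / 238.88622 ≈ 0.113

0.113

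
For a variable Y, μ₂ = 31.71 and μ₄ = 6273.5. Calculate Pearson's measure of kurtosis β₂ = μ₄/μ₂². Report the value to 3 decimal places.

μ₂² = 31.71² = 1005.52410
μ₄/μ₂² = 6273.5 / 1005.52410 = 6.23903
β₂ ≈ 6.239

6.239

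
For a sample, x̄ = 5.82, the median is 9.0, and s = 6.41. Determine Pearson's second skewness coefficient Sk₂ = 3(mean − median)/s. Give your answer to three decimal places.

-1.488

Sk₂ = 3(5.82 − 9.0) / 6.41 = 3 × -3.1800 / 6.41
    = -9.5400 / 6.41 ≈ -1.488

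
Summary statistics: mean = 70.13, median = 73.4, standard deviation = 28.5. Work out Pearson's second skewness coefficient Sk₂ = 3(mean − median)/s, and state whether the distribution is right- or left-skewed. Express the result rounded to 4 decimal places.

-0.3442, left-skewed

Sk₂ = 3(70.13 − 73.4) / 28.5 = 3 × -3.2700 / 28.5
    = -9.8100 / 28.5 ≈ -0.3442
Sk₂ < 0 ⇒ mean < median ⇒ left-skewed (negative skew).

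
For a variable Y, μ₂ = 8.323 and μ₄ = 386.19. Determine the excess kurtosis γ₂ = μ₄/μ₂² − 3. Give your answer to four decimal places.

2.5750

μ₂² = 8.323² = 69.27233
μ₄/μ₂² = 386.19 / 69.27233 = 5.57495
γ₂ = 5.57495 − 3 ≈ 2.5750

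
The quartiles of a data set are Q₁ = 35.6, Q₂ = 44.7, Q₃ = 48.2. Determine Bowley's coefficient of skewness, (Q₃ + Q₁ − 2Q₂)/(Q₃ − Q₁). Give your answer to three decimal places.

-0.444

numerator: Q₃ + Q₁ − 2Q₂ = 48.2 + 35.6 − 2×44.7 = -5.6000
denominator: Q₃ − Q₁ = 48.2 − 35.6 = 12.6000
Bowley skewness = -5.6000 / 12.6000 ≈ -0.444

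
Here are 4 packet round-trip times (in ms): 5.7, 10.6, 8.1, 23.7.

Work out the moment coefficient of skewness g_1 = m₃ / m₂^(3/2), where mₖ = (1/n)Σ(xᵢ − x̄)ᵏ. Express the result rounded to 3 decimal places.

0.946

x̄ = (5.7 + 10.6 + 8.1 + 23.7) / 4 = 12.0250
deviations (xᵢ − x̄): -6.3250, -1.4250, -3.9250, 11.6750
Σ(xᵢ − x̄)² = 193.7475 ⇒ m₂ = 193.7475/4 = 48.43687
Σ(xᵢ − x̄)³ = 1274.9719 ⇒ m₃ = 1274.9719/4 = 318.74297
m₂^(3/2) = 48.43687^(1.5) = 337.10421
g_1 = m₃ / m₂^(3/2) = 318.74297 / 337.10421 ≈ 0.946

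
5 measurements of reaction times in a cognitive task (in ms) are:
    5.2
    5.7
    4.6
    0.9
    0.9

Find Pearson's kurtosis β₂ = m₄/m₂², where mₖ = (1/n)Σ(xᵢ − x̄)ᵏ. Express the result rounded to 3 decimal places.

x̄ = 3.4600
Σ(xᵢ − x̄)² = 22.4520 ⇒ m₂ = 4.49040
Σ(xᵢ − x̄)⁴ = 121.9310 ⇒ m₄ = 24.38620
m₂² = 20.16369
β₂ = m₄/m₂² = 24.38620 / 20.16369 ≈ 1.209

1.209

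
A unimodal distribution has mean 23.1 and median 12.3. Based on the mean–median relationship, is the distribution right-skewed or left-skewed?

mean − median = 23.1 − 12.3 = 10.8
mean > median ⇒ the longer tail is on the right ⇒ right-skewed (positively skewed).

right-skewed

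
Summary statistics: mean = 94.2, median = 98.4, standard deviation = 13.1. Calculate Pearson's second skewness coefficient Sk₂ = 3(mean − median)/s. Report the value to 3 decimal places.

Sk₂ = 3(94.2 − 98.4) / 13.1 = 3 × -4.2000 / 13.1
    = -12.6000 / 13.1 ≈ -0.962

-0.962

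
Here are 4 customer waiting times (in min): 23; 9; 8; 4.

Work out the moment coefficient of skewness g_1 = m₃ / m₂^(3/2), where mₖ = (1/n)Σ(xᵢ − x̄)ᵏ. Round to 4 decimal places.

0.9132

x̄ = (23 + 9 + 8 + 4) / 4 = 11.0000
deviations (xᵢ − x̄): 12.0000, -2.0000, -3.0000, -7.0000
Σ(xᵢ − x̄)² = 206.0000 ⇒ m₂ = 206.0000/4 = 51.50000
Σ(xᵢ − x̄)³ = 1350.0000 ⇒ m₃ = 1350.0000/4 = 337.50000
m₂^(3/2) = 51.50000^(1.5) = 369.58203
g_1 = m₃ / m₂^(3/2) = 337.50000 / 369.58203 ≈ 0.9132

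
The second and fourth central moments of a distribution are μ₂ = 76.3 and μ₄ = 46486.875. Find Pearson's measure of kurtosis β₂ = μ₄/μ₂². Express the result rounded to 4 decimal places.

μ₂² = 76.3² = 5821.69000
μ₄/μ₂² = 46486.875 / 5821.69000 = 7.98512
β₂ ≈ 7.9851

7.9851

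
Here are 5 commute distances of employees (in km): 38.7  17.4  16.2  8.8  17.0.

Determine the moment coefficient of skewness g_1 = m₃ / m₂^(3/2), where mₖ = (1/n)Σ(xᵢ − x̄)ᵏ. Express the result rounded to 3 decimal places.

1.107

x̄ = (38.7 + 17.4 + 16.2 + 8.8 + 17.0) / 5 = 19.6200
deviations (xᵢ − x̄): 19.0800, -2.2200, -3.4200, -10.8200, -2.6200
Σ(xᵢ − x̄)² = 504.6080 ⇒ m₂ = 504.6080/5 = 100.92160
Σ(xᵢ − x̄)³ = 5610.3545 ⇒ m₃ = 5610.3545/5 = 1122.07090
m₂^(3/2) = 100.92160^(1.5) = 1013.85580
g_1 = m₃ / m₂^(3/2) = 1122.07090 / 1013.85580 ≈ 1.107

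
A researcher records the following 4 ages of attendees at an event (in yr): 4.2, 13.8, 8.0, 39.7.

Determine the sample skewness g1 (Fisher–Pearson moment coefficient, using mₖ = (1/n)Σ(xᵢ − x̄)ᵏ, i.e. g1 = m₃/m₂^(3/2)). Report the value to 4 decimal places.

0.9533

x̄ = (4.2 + 13.8 + 8.0 + 39.7) / 4 = 16.4250
deviations (xᵢ − x̄): -12.2250, -2.6250, -8.4250, 23.2750
Σ(xᵢ − x̄)² = 769.0475 ⇒ m₂ = 769.0475/4 = 192.26188
Σ(xᵢ − x̄)³ = 10165.5304 ⇒ m₃ = 10165.5304/4 = 2541.38259
m₂^(3/2) = 192.26188^(1.5) = 2665.87487
g1 = m₃ / m₂^(3/2) = 2541.38259 / 2665.87487 ≈ 0.9533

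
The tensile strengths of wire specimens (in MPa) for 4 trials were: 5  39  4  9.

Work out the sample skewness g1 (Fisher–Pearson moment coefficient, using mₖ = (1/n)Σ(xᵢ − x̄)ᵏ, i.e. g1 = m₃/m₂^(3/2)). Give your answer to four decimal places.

x̄ = (5 + 39 + 4 + 9) / 4 = 14.2500
deviations (xᵢ − x̄): -9.2500, 24.7500, -10.2500, -5.2500
Σ(xᵢ − x̄)² = 830.7500 ⇒ m₂ = 830.7500/4 = 207.68750
Σ(xᵢ − x̄)³ = 13147.8750 ⇒ m₃ = 13147.8750/4 = 3286.96875
m₂^(3/2) = 207.68750^(1.5) = 2993.06079
g1 = m₃ / m₂^(3/2) = 3286.96875 / 2993.06079 ≈ 1.0982

1.0982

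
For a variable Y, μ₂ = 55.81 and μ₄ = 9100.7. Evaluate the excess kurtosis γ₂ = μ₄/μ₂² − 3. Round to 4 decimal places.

μ₂² = 55.81² = 3114.75610
μ₄/μ₂² = 9100.7 / 3114.75610 = 2.92180
γ₂ = 2.92180 − 3 ≈ -0.0782

-0.0782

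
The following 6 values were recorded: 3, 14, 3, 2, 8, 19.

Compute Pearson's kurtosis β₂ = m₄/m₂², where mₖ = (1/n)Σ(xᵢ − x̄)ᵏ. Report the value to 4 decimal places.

x̄ = 8.1667
Σ(xᵢ − x̄)² = 242.8333 ⇒ m₂ = 40.47222
Σ(xᵢ − x̄)⁴ = 17802.8194 ⇒ m₄ = 2967.13657
m₂² = 1638.00077
β₂ = m₄/m₂² = 2967.13657 / 1638.00077 ≈ 1.8114

1.8114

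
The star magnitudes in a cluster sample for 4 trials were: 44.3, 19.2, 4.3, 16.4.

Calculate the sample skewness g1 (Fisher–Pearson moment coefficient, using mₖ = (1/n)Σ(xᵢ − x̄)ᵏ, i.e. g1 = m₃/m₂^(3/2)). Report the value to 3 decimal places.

x̄ = (44.3 + 19.2 + 4.3 + 16.4) / 4 = 21.0500
deviations (xᵢ − x̄): 23.2500, -1.8500, -16.7500, -4.6500
Σ(xᵢ − x̄)² = 846.1700 ⇒ m₂ = 846.1700/4 = 211.54250
Σ(xᵢ − x̄)³ = 7761.7800 ⇒ m₃ = 7761.7800/4 = 1940.44500
m₂^(3/2) = 211.54250^(1.5) = 3076.78003
g1 = m₃ / m₂^(3/2) = 1940.44500 / 3076.78003 ≈ 0.631

0.631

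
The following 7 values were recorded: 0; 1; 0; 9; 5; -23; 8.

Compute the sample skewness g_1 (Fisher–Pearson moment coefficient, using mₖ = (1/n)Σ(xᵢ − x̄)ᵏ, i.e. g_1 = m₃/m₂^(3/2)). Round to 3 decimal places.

x̄ = (0 + 1 + 0 + 9 + 5 - 23 + 8) / 7 = 0.0000
deviations (xᵢ − x̄): 0.0000, 1.0000, 0.0000, 9.0000, 5.0000, -23.0000, 8.0000
Σ(xᵢ − x̄)² = 700.0000 ⇒ m₂ = 700.0000/7 = 100.00000
Σ(xᵢ − x̄)³ = -10800.0000 ⇒ m₃ = -10800.0000/7 = -1542.85714
m₂^(3/2) = 100.00000^(1.5) = 1000.00000
g_1 = m₃ / m₂^(3/2) = -1542.85714 / 1000.00000 ≈ -1.543

-1.543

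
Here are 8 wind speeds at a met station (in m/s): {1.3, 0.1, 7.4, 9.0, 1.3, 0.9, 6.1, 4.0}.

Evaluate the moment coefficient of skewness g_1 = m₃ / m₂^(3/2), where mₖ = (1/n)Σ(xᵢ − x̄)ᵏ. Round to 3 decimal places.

0.404

x̄ = (1.3 + 0.1 + 7.4 + 9.0 + 1.3 + 0.9 + 6.1 + 4.0) / 8 = 3.7625
deviations (xᵢ − x̄): -2.4625, -3.6625, 3.6375, 5.2375, -2.4625, -2.8625, 2.3375, 0.2375
Σ(xᵢ − x̄)² = 79.9188 ⇒ m₂ = 79.9188/8 = 9.98984
Σ(xᵢ − x̄)³ = 102.1383 ⇒ m₃ = 102.1383/8 = 12.76729
m₂^(3/2) = 9.98984^(1.5) = 31.57461
g_1 = m₃ / m₂^(3/2) = 12.76729 / 31.57461 ≈ 0.404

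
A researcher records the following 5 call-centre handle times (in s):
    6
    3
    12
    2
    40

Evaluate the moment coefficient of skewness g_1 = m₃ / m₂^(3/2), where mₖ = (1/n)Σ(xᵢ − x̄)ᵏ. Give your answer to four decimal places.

1.2890

x̄ = (6 + 3 + 12 + 2 + 40) / 5 = 12.6000
deviations (xᵢ − x̄): -6.6000, -9.6000, -0.6000, -10.6000, 27.4000
Σ(xᵢ − x̄)² = 999.2000 ⇒ m₂ = 999.2000/5 = 199.84000
Σ(xᵢ − x̄)³ = 18207.3600 ⇒ m₃ = 18207.3600/5 = 3641.47200
m₂^(3/2) = 199.84000^(1.5) = 2825.03369
g_1 = m₃ / m₂^(3/2) = 3641.47200 / 2825.03369 ≈ 1.2890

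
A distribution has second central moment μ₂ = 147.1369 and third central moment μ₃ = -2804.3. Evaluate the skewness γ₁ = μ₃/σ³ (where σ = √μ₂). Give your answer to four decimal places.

σ = √μ₂ = √147.1369 = 12.13000
σ³ = μ₂^(3/2) = 1784.77060
γ₁ = μ₃/σ³ = -2804.3 / 1784.77060 ≈ -1.5712

-1.5712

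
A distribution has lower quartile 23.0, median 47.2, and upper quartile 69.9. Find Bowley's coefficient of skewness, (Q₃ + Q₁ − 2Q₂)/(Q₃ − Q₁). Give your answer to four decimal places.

numerator: Q₃ + Q₁ − 2Q₂ = 69.9 + 23.0 − 2×47.2 = -1.5000
denominator: Q₃ − Q₁ = 69.9 − 23.0 = 46.9000
Bowley skewness = -1.5000 / 46.9000 ≈ -0.0320

-0.0320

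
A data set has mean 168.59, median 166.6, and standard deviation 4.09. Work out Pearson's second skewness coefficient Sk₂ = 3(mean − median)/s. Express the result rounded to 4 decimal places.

1.4597

Sk₂ = 3(168.59 − 166.6) / 4.09 = 3 × 1.9900 / 4.09
    = 5.9700 / 4.09 ≈ 1.4597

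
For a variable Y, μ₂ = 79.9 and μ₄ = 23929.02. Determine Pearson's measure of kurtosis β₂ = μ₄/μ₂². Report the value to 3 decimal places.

μ₂² = 79.9² = 6384.01000
μ₄/μ₂² = 23929.02 / 6384.01000 = 3.74827
β₂ ≈ 3.748

3.748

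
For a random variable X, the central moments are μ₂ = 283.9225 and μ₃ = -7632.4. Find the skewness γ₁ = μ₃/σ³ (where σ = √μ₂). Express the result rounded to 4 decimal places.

-1.5954

σ = √μ₂ = √283.9225 = 16.85000
σ³ = μ₂^(3/2) = 4784.09413
γ₁ = μ₃/σ³ = -7632.4 / 4784.09413 ≈ -1.5954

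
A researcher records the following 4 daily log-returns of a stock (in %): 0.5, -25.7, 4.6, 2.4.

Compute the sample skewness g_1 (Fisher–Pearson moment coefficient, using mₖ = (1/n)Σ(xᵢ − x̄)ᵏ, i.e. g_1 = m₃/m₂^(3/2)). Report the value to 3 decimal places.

x̄ = (0.5 - 25.7 + 4.6 + 2.4) / 4 = -4.5500
deviations (xᵢ − x̄): 5.0500, -21.1500, 9.1500, 6.9500
Σ(xᵢ − x̄)² = 604.8500 ⇒ m₂ = 604.8500/4 = 151.21250
Σ(xᵢ − x̄)³ = -8230.3200 ⇒ m₃ = -8230.3200/4 = -2057.58000
m₂^(3/2) = 151.21250^(1.5) = 1859.43731
g_1 = m₃ / m₂^(3/2) = -2057.58000 / 1859.43731 ≈ -1.107

-1.107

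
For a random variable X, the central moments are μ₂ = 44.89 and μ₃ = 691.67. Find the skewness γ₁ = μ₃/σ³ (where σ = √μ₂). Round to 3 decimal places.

2.300

σ = √μ₂ = √44.89 = 6.70000
σ³ = μ₂^(3/2) = 300.76300
γ₁ = μ₃/σ³ = 691.67 / 300.76300 ≈ 2.300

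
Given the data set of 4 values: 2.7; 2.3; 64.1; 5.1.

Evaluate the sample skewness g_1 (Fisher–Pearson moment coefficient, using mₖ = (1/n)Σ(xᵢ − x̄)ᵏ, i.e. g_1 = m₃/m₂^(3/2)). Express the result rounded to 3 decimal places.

1.149

x̄ = (2.7 + 2.3 + 64.1 + 5.1) / 4 = 18.5500
deviations (xᵢ − x̄): -15.8500, -16.2500, 45.5500, -13.4500
Σ(xᵢ − x̄)² = 2770.9900 ⇒ m₂ = 2770.9900/4 = 692.74750
Σ(xᵢ − x̄)³ = 83801.2230 ⇒ m₃ = 83801.2230/4 = 20950.30575
m₂^(3/2) = 692.74750^(1.5) = 18233.18132
g_1 = m₃ / m₂^(3/2) = 20950.30575 / 18233.18132 ≈ 1.149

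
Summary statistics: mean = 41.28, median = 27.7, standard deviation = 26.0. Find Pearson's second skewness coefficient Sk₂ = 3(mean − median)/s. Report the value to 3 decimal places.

1.567

Sk₂ = 3(41.28 − 27.7) / 26.0 = 3 × 13.5800 / 26.0
    = 40.7400 / 26.0 ≈ 1.567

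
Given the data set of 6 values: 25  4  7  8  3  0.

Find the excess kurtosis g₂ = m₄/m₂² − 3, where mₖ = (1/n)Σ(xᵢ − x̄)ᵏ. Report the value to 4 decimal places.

x̄ = 7.8333
Σ(xᵢ − x̄)² = 394.8333 ⇒ m₂ = 65.80556
Σ(xᵢ − x̄)⁴ = 91372.1528 ⇒ m₄ = 15228.69213
m₂² = 4330.37114
g₂ = m₄/m₂² − 3 = 3.51672 − 3 ≈ 0.5167

0.5167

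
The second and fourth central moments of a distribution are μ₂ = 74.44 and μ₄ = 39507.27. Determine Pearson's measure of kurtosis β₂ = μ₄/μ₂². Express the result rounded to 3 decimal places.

7.130

μ₂² = 74.44² = 5541.31360
μ₄/μ₂² = 39507.27 / 5541.31360 = 7.12959
β₂ ≈ 7.130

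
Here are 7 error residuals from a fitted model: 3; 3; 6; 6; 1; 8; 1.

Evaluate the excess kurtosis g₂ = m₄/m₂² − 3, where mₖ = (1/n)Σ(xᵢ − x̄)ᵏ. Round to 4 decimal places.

x̄ = 4.0000
Σ(xᵢ − x̄)² = 44.0000 ⇒ m₂ = 6.28571
Σ(xᵢ − x̄)⁴ = 452.0000 ⇒ m₄ = 64.57143
m₂² = 39.51020
g₂ = m₄/m₂² − 3 = 1.63430 − 3 ≈ -1.3657

-1.3657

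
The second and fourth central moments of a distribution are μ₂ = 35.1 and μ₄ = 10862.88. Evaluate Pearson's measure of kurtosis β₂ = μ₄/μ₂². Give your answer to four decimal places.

μ₂² = 35.1² = 1232.01000
μ₄/μ₂² = 10862.88 / 1232.01000 = 8.81720
β₂ ≈ 8.8172

8.8172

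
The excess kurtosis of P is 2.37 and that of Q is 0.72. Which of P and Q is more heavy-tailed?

Higher excess kurtosis ⇒ heavier tails relative to the normal distribution.
2.37 vs 0.72: the larger is 2.37, so P has heavier tails.

P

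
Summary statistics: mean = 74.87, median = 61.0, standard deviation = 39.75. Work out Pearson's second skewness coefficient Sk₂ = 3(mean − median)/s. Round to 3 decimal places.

1.047

Sk₂ = 3(74.87 − 61.0) / 39.75 = 3 × 13.8700 / 39.75
    = 41.6100 / 39.75 ≈ 1.047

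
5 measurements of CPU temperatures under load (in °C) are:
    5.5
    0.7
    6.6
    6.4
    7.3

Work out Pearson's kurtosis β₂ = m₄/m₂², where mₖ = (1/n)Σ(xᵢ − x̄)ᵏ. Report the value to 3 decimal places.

x̄ = 5.3000
Σ(xᵢ − x̄)² = 28.1000 ⇒ m₂ = 5.62000
Σ(xᵢ − x̄)⁴ = 468.0674 ⇒ m₄ = 93.61348
m₂² = 31.58440
β₂ = m₄/m₂² = 93.61348 / 31.58440 ≈ 2.964

2.964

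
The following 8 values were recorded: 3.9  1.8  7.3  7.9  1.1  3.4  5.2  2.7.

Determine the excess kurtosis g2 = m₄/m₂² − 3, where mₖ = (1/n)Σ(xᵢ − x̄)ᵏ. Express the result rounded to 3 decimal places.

-1.164

x̄ = 4.1625
Σ(xᵢ − x̄)² = 42.6388 ⇒ m₂ = 5.32984
Σ(xᵢ − x̄)⁴ = 417.2252 ⇒ m₄ = 52.15315
m₂² = 28.40723
g2 = m₄/m₂² − 3 = 1.83591 − 3 ≈ -1.164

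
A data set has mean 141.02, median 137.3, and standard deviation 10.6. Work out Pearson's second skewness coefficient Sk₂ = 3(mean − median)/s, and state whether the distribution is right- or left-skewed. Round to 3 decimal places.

Sk₂ = 3(141.02 − 137.3) / 10.6 = 3 × 3.7200 / 10.6
    = 11.1600 / 10.6 ≈ 1.053
Sk₂ > 0 ⇒ mean > median ⇒ right-skewed (positive skew).

1.053, right-skewed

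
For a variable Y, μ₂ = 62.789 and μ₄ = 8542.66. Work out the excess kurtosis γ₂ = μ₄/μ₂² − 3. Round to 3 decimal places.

μ₂² = 62.789² = 3942.45852
μ₄/μ₂² = 8542.66 / 3942.45852 = 2.16684
γ₂ = 2.16684 − 3 ≈ -0.833

-0.833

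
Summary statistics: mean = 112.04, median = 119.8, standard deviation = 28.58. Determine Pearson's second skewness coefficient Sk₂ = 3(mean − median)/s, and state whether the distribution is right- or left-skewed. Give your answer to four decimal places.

Sk₂ = 3(112.04 − 119.8) / 28.58 = 3 × -7.7600 / 28.58
    = -23.2800 / 28.58 ≈ -0.8146
Sk₂ < 0 ⇒ mean < median ⇒ left-skewed (negative skew).

-0.8146, left-skewed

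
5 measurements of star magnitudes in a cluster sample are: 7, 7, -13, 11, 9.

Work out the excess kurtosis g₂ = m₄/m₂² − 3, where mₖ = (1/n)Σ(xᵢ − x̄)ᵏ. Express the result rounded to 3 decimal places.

x̄ = 4.2000
Σ(xᵢ − x̄)² = 380.8000 ⇒ m₂ = 76.16000
Σ(xᵢ − x̄)⁴ = 90313.2160 ⇒ m₄ = 18062.64320
m₂² = 5800.34560
g₂ = m₄/m₂² − 3 = 3.11406 − 3 ≈ 0.114

0.114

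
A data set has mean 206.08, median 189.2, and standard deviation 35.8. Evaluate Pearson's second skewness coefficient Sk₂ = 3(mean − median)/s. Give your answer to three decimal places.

1.415

Sk₂ = 3(206.08 − 189.2) / 35.8 = 3 × 16.8800 / 35.8
    = 50.6400 / 35.8 ≈ 1.415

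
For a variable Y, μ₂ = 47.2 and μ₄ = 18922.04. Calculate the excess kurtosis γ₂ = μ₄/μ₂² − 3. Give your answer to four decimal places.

5.4934

μ₂² = 47.2² = 2227.84000
μ₄/μ₂² = 18922.04 / 2227.84000 = 8.49345
γ₂ = 8.49345 − 3 ≈ 5.4934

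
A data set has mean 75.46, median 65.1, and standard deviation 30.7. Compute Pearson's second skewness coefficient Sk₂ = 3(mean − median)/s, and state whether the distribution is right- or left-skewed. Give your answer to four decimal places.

Sk₂ = 3(75.46 − 65.1) / 30.7 = 3 × 10.3600 / 30.7
    = 31.0800 / 30.7 ≈ 1.0124
Sk₂ > 0 ⇒ mean > median ⇒ right-skewed (positive skew).

1.0124, right-skewed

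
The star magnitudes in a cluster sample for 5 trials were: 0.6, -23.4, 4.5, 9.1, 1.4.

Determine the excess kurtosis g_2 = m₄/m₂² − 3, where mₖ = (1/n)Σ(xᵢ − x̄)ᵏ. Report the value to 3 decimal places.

x̄ = -1.5600
Σ(xᵢ − x̄)² = 640.7720 ⇒ m₂ = 128.15440
Σ(xᵢ − x̄)⁴ = 241875.4684 ⇒ m₄ = 48375.09369
m₂² = 16423.55024
g_2 = m₄/m₂² − 3 = 2.94547 − 3 ≈ -0.055

-0.055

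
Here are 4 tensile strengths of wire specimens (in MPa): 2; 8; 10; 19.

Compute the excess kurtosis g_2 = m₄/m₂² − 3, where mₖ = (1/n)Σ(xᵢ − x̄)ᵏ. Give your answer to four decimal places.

-1.0227

x̄ = 9.7500
Σ(xᵢ − x̄)² = 148.7500 ⇒ m₂ = 37.18750
Σ(xᵢ − x̄)⁴ = 10937.8281 ⇒ m₄ = 2734.45703
m₂² = 1382.91016
g_2 = m₄/m₂² − 3 = 1.97732 − 3 ≈ -1.0227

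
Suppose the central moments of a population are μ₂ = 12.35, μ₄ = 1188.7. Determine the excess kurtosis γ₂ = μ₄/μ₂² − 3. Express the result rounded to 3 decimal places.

μ₂² = 12.35² = 152.52250
μ₄/μ₂² = 1188.7 / 152.52250 = 7.79360
γ₂ = 7.79360 − 3 ≈ 4.794

4.794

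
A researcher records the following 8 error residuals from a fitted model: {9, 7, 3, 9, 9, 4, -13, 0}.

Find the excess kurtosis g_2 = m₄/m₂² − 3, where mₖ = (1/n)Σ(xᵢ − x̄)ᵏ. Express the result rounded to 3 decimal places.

1.101

x̄ = 3.5000
Σ(xᵢ − x̄)² = 388.0000 ⇒ m₂ = 48.50000
Σ(xᵢ − x̄)⁴ = 77165.5000 ⇒ m₄ = 9645.68750
m₂² = 2352.25000
g_2 = m₄/m₂² − 3 = 4.10062 − 3 ≈ 1.101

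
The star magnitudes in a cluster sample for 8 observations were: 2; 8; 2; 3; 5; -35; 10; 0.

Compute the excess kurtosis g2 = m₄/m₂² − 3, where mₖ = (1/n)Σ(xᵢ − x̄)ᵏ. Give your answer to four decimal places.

x̄ = -0.6250
Σ(xᵢ − x̄)² = 1427.8750 ⇒ m₂ = 178.48438
Σ(xᵢ − x̄)⁴ = 1415821.7441 ⇒ m₄ = 176977.71802
m₂² = 31856.67212
g2 = m₄/m₂² − 3 = 5.55544 − 3 ≈ 2.5554

2.5554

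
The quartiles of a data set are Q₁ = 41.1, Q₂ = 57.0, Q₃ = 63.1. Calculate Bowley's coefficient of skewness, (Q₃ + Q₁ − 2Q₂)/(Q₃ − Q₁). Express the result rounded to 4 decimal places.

-0.4455

numerator: Q₃ + Q₁ − 2Q₂ = 63.1 + 41.1 − 2×57.0 = -9.8000
denominator: Q₃ − Q₁ = 63.1 − 41.1 = 22.0000
Bowley skewness = -9.8000 / 22.0000 ≈ -0.4455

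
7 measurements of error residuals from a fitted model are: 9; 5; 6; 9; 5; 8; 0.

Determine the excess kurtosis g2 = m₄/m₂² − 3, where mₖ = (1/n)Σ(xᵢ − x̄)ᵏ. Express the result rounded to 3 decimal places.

-0.130

x̄ = 6.0000
Σ(xᵢ − x̄)² = 60.0000 ⇒ m₂ = 8.57143
Σ(xᵢ − x̄)⁴ = 1476.0000 ⇒ m₄ = 210.85714
m₂² = 73.46939
g2 = m₄/m₂² − 3 = 2.87000 − 3 ≈ -0.130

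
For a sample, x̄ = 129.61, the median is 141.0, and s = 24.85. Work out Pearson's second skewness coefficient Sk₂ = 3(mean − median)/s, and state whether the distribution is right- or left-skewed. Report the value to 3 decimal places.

Sk₂ = 3(129.61 − 141.0) / 24.85 = 3 × -11.3900 / 24.85
    = -34.1700 / 24.85 ≈ -1.375
Sk₂ < 0 ⇒ mean < median ⇒ left-skewed (negative skew).

-1.375, left-skewed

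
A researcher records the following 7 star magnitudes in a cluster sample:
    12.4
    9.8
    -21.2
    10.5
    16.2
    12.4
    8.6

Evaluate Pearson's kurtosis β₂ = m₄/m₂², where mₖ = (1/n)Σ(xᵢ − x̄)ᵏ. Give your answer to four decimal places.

x̄ = 6.9571
Σ(xᵢ − x̄)² = 960.8371 ⇒ m₂ = 137.26245
Σ(xᵢ − x̄)⁴ = 637854.7440 ⇒ m₄ = 91122.10629
m₂² = 18840.97990
β₂ = m₄/m₂² = 91122.10629 / 18840.97990 ≈ 4.8364

4.8364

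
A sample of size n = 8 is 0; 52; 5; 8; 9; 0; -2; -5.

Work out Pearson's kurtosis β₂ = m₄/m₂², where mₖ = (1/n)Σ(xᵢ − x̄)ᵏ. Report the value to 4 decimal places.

x̄ = 8.3750
Σ(xᵢ − x̄)² = 2341.8750 ⇒ m₂ = 292.73438
Σ(xᵢ − x̄)⁴ = 3675501.9316 ⇒ m₄ = 459437.74146
m₂² = 85693.41431
β₂ = m₄/m₂² = 459437.74146 / 85693.41431 ≈ 5.3614

5.3614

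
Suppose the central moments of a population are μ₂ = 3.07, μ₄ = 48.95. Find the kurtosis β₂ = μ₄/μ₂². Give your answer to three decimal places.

μ₂² = 3.07² = 9.42490
μ₄/μ₂² = 48.95 / 9.42490 = 5.19369
β₂ ≈ 5.194

5.194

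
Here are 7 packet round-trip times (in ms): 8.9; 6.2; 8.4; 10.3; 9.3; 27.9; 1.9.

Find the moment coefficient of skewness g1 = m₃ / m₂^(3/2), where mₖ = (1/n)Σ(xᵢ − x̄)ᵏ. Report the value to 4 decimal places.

x̄ = (8.9 + 6.2 + 8.4 + 10.3 + 9.3 + 27.9 + 1.9) / 7 = 10.4143
deviations (xᵢ − x̄): -1.5143, -4.2143, -2.0143, -0.1143, -1.1143, 17.4857, -8.5143
Σ(xᵢ − x̄)² = 403.6086 ⇒ m₂ = 403.6086/7 = 57.65837
Σ(xᵢ − x̄)³ = 4641.1575 ⇒ m₃ = 4641.1575/7 = 663.02250
m₂^(3/2) = 57.65837^(1.5) = 437.81790
g1 = m₃ / m₂^(3/2) = 663.02250 / 437.81790 ≈ 1.5144

1.5144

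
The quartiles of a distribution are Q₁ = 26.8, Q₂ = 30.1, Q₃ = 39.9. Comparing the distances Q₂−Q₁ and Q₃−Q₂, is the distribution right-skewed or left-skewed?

Q₂ − Q₁ = 3.3;  Q₃ − Q₂ = 9.8
Q₃ − Q₂ > Q₂ − Q₁ ⇒ the upper half is more spread out ⇒ right-skewed.

right-skewed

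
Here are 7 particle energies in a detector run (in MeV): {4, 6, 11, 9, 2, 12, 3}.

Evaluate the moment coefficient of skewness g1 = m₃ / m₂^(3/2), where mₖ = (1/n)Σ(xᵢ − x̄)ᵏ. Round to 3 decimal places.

x̄ = (4 + 6 + 11 + 9 + 2 + 12 + 3) / 7 = 6.7143
deviations (xᵢ − x̄): -2.7143, -0.7143, 4.2857, 2.2857, -4.7143, 5.2857, -3.7143
Σ(xᵢ − x̄)² = 95.4286 ⇒ m₂ = 95.4286/7 = 13.63265
Σ(xᵢ − x̄)³ = 61.9592 ⇒ m₃ = 61.9592/7 = 8.85131
m₂^(3/2) = 13.63265^(1.5) = 50.33506
g1 = m₃ / m₂^(3/2) = 8.85131 / 50.33506 ≈ 0.176

0.176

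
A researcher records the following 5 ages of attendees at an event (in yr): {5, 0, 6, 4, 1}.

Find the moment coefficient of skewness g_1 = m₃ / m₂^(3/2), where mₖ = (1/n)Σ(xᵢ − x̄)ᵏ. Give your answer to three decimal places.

-0.244

x̄ = (5 + 0 + 6 + 4 + 1) / 5 = 3.2000
deviations (xᵢ − x̄): 1.8000, -3.2000, 2.8000, 0.8000, -2.2000
Σ(xᵢ − x̄)² = 26.8000 ⇒ m₂ = 26.8000/5 = 5.36000
Σ(xᵢ − x̄)³ = -15.1200 ⇒ m₃ = -15.1200/5 = -3.02400
m₂^(3/2) = 5.36000^(1.5) = 12.40930
g_1 = m₃ / m₂^(3/2) = -3.02400 / 12.40930 ≈ -0.244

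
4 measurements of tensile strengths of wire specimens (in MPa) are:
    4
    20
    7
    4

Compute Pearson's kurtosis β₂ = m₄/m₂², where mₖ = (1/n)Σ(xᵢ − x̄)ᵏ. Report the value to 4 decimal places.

2.2327

x̄ = 8.7500
Σ(xᵢ − x̄)² = 174.7500 ⇒ m₂ = 43.68750
Σ(xᵢ − x̄)⁴ = 17045.5781 ⇒ m₄ = 4261.39453
m₂² = 1908.59766
β₂ = m₄/m₂² = 4261.39453 / 1908.59766 ≈ 2.2327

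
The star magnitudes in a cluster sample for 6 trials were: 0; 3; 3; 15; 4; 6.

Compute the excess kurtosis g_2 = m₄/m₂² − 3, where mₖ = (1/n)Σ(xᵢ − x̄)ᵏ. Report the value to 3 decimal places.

x̄ = 5.1667
Σ(xᵢ − x̄)² = 134.8333 ⇒ m₂ = 22.47222
Σ(xᵢ − x̄)⁴ = 10108.8194 ⇒ m₄ = 1684.80324
m₂² = 505.00077
g_2 = m₄/m₂² − 3 = 3.33624 − 3 ≈ 0.336

0.336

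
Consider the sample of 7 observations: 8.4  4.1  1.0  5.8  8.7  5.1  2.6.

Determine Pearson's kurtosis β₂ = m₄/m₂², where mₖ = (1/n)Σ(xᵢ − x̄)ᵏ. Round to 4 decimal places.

1.8211

x̄ = 5.1000
Σ(xᵢ − x̄)² = 48.4000 ⇒ m₂ = 6.91429
Σ(xᵢ − x̄)⁴ = 609.4324 ⇒ m₄ = 87.06177
m₂² = 47.80735
β₂ = m₄/m₂² = 87.06177 / 47.80735 ≈ 1.8211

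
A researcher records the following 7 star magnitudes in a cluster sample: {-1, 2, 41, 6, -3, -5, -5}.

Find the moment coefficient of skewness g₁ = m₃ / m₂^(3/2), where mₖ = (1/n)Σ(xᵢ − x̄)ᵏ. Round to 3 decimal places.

1.805

x̄ = (-1 + 2 + 41 + 6 - 3 - 5 - 5) / 7 = 5.0000
deviations (xᵢ − x̄): -6.0000, -3.0000, 36.0000, 1.0000, -8.0000, -10.0000, -10.0000
Σ(xᵢ − x̄)² = 1606.0000 ⇒ m₂ = 1606.0000/7 = 229.42857
Σ(xᵢ − x̄)³ = 43902.0000 ⇒ m₃ = 43902.0000/7 = 6271.71429
m₂^(3/2) = 229.42857^(1.5) = 3475.13157
g₁ = m₃ / m₂^(3/2) = 6271.71429 / 3475.13157 ≈ 1.805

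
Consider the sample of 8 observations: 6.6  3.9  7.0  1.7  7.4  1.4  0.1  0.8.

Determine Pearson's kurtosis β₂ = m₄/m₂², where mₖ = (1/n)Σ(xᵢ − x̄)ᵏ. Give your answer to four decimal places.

1.3224

x̄ = 3.6125
Σ(xᵢ − x̄)² = 63.6288 ⇒ m₂ = 7.95359
Σ(xᵢ − x̄)⁴ = 669.2573 ⇒ m₄ = 83.65716
m₂² = 63.25965
β₂ = m₄/m₂² = 83.65716 / 63.25965 ≈ 1.3224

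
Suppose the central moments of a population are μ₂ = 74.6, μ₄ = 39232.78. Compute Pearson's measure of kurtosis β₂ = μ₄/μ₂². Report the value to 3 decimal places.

μ₂² = 74.6² = 5565.16000
μ₄/μ₂² = 39232.78 / 5565.16000 = 7.04971
β₂ ≈ 7.050

7.050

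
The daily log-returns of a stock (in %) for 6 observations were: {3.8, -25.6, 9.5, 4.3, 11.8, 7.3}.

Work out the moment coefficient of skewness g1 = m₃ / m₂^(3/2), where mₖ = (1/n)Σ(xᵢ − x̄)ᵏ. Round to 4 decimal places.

x̄ = (3.8 - 25.6 + 9.5 + 4.3 + 11.8 + 7.3) / 6 = 1.8500
deviations (xᵢ − x̄): 1.9500, -27.4500, 7.6500, 2.4500, 9.9500, 5.4500
Σ(xᵢ − x̄)² = 950.5350 ⇒ m₂ = 950.5350/6 = 158.42250
Σ(xᵢ − x̄)³ = -19066.8720 ⇒ m₃ = -19066.8720/6 = -3177.81200
m₂^(3/2) = 158.42250^(1.5) = 1994.00064
g1 = m₃ / m₂^(3/2) = -3177.81200 / 1994.00064 ≈ -1.5937

-1.5937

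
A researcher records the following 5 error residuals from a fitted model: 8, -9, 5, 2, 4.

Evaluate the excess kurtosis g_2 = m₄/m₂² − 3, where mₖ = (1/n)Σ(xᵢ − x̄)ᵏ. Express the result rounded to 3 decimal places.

-0.226

x̄ = 2.0000
Σ(xᵢ − x̄)² = 170.0000 ⇒ m₂ = 34.00000
Σ(xᵢ − x̄)⁴ = 16034.0000 ⇒ m₄ = 3206.80000
m₂² = 1156.00000
g_2 = m₄/m₂² − 3 = 2.77405 − 3 ≈ -0.226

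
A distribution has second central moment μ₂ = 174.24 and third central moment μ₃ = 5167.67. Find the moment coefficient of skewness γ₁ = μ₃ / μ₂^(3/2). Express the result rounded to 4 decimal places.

2.2468

σ = √μ₂ = √174.24 = 13.20000
σ³ = μ₂^(3/2) = 2299.96800
γ₁ = μ₃/σ³ = 5167.67 / 2299.96800 ≈ 2.2468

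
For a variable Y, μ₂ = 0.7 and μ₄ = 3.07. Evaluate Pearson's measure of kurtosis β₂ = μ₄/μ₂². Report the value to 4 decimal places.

μ₂² = 0.7² = 0.49000
μ₄/μ₂² = 3.07 / 0.49000 = 6.26531
β₂ ≈ 6.2653

6.2653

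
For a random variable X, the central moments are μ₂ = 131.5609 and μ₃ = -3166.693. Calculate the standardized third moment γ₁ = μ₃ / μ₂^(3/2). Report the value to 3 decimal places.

σ = √μ₂ = √131.5609 = 11.47000
σ³ = μ₂^(3/2) = 1509.00352
γ₁ = μ₃/σ³ = -3166.693 / 1509.00352 ≈ -2.099

-2.099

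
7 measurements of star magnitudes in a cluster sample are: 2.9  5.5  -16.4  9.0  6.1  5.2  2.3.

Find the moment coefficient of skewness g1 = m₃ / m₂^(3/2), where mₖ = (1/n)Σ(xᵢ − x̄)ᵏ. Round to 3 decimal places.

-1.750

x̄ = (2.9 + 5.5 - 16.4 + 9.0 + 6.1 + 5.2 + 2.3) / 7 = 2.0857
deviations (xᵢ − x̄): 0.8143, 3.4143, -18.4857, 6.9143, 4.0143, 3.1143, 0.2143
Σ(xᵢ − x̄)² = 427.7086 ⇒ m₂ = 427.7086/7 = 61.10122
Σ(xᵢ − x̄)³ = -5851.1706 ⇒ m₃ = -5851.1706/7 = -835.88152
m₂^(3/2) = 61.10122^(1.5) = 477.61160
g1 = m₃ / m₂^(3/2) = -835.88152 / 477.61160 ≈ -1.750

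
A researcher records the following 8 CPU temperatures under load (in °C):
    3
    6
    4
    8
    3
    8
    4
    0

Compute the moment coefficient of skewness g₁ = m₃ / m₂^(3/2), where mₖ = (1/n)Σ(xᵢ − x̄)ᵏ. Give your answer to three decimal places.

-0.068

x̄ = (3 + 6 + 4 + 8 + 3 + 8 + 4 + 0) / 8 = 4.5000
deviations (xᵢ − x̄): -1.5000, 1.5000, -0.5000, 3.5000, -1.5000, 3.5000, -0.5000, -4.5000
Σ(xᵢ − x̄)² = 52.0000 ⇒ m₂ = 52.0000/8 = 6.50000
Σ(xᵢ − x̄)³ = -9.0000 ⇒ m₃ = -9.0000/8 = -1.12500
m₂^(3/2) = 6.50000^(1.5) = 16.57181
g₁ = m₃ / m₂^(3/2) = -1.12500 / 16.57181 ≈ -0.068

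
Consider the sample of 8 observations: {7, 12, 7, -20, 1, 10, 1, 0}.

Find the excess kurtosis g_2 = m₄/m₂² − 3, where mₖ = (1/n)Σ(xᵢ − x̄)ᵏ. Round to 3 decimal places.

1.183

x̄ = 2.2500
Σ(xᵢ − x̄)² = 703.5000 ⇒ m₂ = 87.93750
Σ(xᵢ − x̄)⁴ = 258779.9063 ⇒ m₄ = 32347.48828
m₂² = 7733.00391
g_2 = m₄/m₂² − 3 = 4.18304 − 3 ≈ 1.183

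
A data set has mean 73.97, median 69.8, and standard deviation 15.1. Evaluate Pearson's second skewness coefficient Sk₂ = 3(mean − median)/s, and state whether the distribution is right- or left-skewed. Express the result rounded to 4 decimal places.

Sk₂ = 3(73.97 − 69.8) / 15.1 = 3 × 4.1700 / 15.1
    = 12.5100 / 15.1 ≈ 0.8285
Sk₂ > 0 ⇒ mean > median ⇒ right-skewed (positive skew).

0.8285, right-skewed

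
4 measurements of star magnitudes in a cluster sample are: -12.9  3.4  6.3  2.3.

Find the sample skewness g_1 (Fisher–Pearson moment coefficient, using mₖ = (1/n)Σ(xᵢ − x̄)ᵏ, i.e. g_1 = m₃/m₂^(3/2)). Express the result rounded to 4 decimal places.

-1.0196

x̄ = (-12.9 + 3.4 + 6.3 + 2.3) / 4 = -0.2250
deviations (xᵢ − x̄): -12.6750, 3.6250, 6.5250, 2.5250
Σ(xᵢ − x̄)² = 222.7475 ⇒ m₂ = 222.7475/4 = 55.68688
Σ(xᵢ − x̄)³ = -1694.7709 ⇒ m₃ = -1694.7709/4 = -423.69272
m₂^(3/2) = 55.68688^(1.5) = 415.55573
g_1 = m₃ / m₂^(3/2) = -423.69272 / 415.55573 ≈ -1.0196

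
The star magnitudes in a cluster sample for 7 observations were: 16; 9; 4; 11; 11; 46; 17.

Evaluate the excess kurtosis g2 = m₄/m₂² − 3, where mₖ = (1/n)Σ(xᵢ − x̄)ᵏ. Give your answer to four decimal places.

1.3193

x̄ = 16.2857
Σ(xᵢ − x̄)² = 1143.4286 ⇒ m₂ = 163.34694
Σ(xᵢ − x̄)⁴ = 806742.4723 ⇒ m₄ = 115248.92461
m₂² = 26682.22241
g2 = m₄/m₂² − 3 = 4.31932 − 3 ≈ 1.3193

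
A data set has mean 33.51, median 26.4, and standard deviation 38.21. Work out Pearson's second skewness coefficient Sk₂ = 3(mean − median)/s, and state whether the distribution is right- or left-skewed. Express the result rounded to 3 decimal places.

Sk₂ = 3(33.51 − 26.4) / 38.21 = 3 × 7.1100 / 38.21
    = 21.3300 / 38.21 ≈ 0.558
Sk₂ > 0 ⇒ mean > median ⇒ right-skewed (positive skew).

0.558, right-skewed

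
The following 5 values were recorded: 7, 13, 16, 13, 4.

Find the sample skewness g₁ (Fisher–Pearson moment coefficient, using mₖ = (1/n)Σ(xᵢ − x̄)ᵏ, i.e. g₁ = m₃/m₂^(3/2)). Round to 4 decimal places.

-0.3478

x̄ = (7 + 13 + 16 + 13 + 4) / 5 = 10.6000
deviations (xᵢ − x̄): -3.6000, 2.4000, 5.4000, 2.4000, -6.6000
Σ(xᵢ − x̄)² = 97.2000 ⇒ m₂ = 97.2000/5 = 19.44000
Σ(xᵢ − x̄)³ = -149.0400 ⇒ m₃ = -149.0400/5 = -29.80800
m₂^(3/2) = 19.44000^(1.5) = 85.71255
g₁ = m₃ / m₂^(3/2) = -29.80800 / 85.71255 ≈ -0.3478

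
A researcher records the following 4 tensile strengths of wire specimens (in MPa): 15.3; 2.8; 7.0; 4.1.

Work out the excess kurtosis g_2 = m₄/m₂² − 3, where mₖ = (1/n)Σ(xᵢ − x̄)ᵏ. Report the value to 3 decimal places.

-0.938

x̄ = 7.3000
Σ(xᵢ − x̄)² = 94.5800 ⇒ m₂ = 23.64500
Σ(xᵢ − x̄)⁴ = 4610.9282 ⇒ m₄ = 1152.73205
m₂² = 559.08602
g_2 = m₄/m₂² − 3 = 2.06182 − 3 ≈ -0.938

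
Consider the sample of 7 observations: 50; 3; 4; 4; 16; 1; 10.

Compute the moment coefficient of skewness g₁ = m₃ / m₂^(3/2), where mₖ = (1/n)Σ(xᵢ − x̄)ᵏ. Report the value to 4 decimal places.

1.7014

x̄ = (50 + 3 + 4 + 4 + 16 + 1 + 10) / 7 = 12.5714
deviations (xᵢ − x̄): 37.4286, -9.5714, -8.5714, -8.5714, 3.4286, -11.5714, -2.5714
Σ(xᵢ − x̄)² = 1791.7143 ⇒ m₂ = 1791.7143/7 = 255.95918
Σ(xᵢ − x̄)³ = 48771.1837 ⇒ m₃ = 48771.1837/7 = 6967.31195
m₂^(3/2) = 255.95918^(1.5) = 4095.02045
g₁ = m₃ / m₂^(3/2) = 6967.31195 / 4095.02045 ≈ 1.7014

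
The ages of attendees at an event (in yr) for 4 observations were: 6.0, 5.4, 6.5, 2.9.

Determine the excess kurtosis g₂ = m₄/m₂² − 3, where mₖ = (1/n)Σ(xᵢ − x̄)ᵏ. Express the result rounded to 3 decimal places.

-0.870

x̄ = 5.2000
Σ(xᵢ − x̄)² = 7.6600 ⇒ m₂ = 1.91500
Σ(xᵢ − x̄)⁴ = 31.2514 ⇒ m₄ = 7.81285
m₂² = 3.66723
g₂ = m₄/m₂² − 3 = 2.13045 − 3 ≈ -0.870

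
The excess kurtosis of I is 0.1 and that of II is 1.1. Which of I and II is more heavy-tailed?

Higher excess kurtosis ⇒ heavier tails relative to the normal distribution.
0.1 vs 1.1: the larger is 1.1, so II has heavier tails.

II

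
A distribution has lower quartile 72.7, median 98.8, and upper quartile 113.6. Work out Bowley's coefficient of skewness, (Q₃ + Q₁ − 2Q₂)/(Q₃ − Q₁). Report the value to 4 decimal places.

-0.2763

numerator: Q₃ + Q₁ − 2Q₂ = 113.6 + 72.7 − 2×98.8 = -11.3000
denominator: Q₃ − Q₁ = 113.6 − 72.7 = 40.9000
Bowley skewness = -11.3000 / 40.9000 ≈ -0.2763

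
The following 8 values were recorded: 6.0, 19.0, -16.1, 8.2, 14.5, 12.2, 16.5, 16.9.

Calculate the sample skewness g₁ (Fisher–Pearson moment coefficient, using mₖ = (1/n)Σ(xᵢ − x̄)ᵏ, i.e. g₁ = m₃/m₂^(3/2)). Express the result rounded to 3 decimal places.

-1.634

x̄ = (6.0 + 19.0 - 16.1 + 8.2 + 14.5 + 12.2 + 16.5 + 16.9) / 8 = 9.6500
deviations (xᵢ − x̄): -3.6500, 9.3500, -25.7500, -1.4500, 4.8500, 2.5500, 6.8500, 7.2500
Σ(xᵢ − x̄)² = 895.4200 ⇒ m₂ = 895.4200/8 = 111.92750
Σ(xᵢ − x̄)³ = -15474.9720 ⇒ m₃ = -15474.9720/8 = -1934.37150
m₂^(3/2) = 111.92750^(1.5) = 1184.14587
g₁ = m₃ / m₂^(3/2) = -1934.37150 / 1184.14587 ≈ -1.634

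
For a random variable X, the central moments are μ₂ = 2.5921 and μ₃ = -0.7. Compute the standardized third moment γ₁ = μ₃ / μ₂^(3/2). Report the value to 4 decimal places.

-0.1677

σ = √μ₂ = √2.5921 = 1.61000
σ³ = μ₂^(3/2) = 4.17328
γ₁ = μ₃/σ³ = -0.7 / 4.17328 ≈ -0.1677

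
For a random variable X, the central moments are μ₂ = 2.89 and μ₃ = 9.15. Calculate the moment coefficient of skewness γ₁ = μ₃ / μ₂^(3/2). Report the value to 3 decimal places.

σ = √μ₂ = √2.89 = 1.70000
σ³ = μ₂^(3/2) = 4.91300
γ₁ = μ₃/σ³ = 9.15 / 4.91300 ≈ 1.862

1.862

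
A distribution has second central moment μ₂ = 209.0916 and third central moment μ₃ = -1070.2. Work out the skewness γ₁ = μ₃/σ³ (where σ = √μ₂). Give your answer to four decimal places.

σ = √μ₂ = √209.0916 = 14.46000
σ³ = μ₂^(3/2) = 3023.46454
γ₁ = μ₃/σ³ = -1070.2 / 3023.46454 ≈ -0.3540

-0.3540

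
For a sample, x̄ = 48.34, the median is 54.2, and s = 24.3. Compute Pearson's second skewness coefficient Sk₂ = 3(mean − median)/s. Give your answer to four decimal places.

-0.7235

Sk₂ = 3(48.34 − 54.2) / 24.3 = 3 × -5.8600 / 24.3
    = -17.5800 / 24.3 ≈ -0.7235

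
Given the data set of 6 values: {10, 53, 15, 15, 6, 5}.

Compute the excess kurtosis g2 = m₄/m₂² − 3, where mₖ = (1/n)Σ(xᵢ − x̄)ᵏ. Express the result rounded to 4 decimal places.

0.8096

x̄ = 17.3333
Σ(xᵢ − x̄)² = 1617.3333 ⇒ m₂ = 269.55556
Σ(xᵢ − x̄)⁴ = 1660853.7778 ⇒ m₄ = 276808.96296
m₂² = 72660.19753
g2 = m₄/m₂² − 3 = 3.80964 − 3 ≈ 0.8096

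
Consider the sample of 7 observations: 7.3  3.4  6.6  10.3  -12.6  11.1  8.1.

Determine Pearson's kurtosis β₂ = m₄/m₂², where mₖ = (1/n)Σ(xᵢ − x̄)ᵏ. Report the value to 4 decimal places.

x̄ = 4.8857
Σ(xᵢ − x̄)² = 394.9886 ⇒ m₂ = 56.42694
Σ(xᵢ − x̄)⁴ = 95988.0521 ⇒ m₄ = 13712.57888
m₂² = 3183.99942
β₂ = m₄/m₂² = 13712.57888 / 3183.99942 ≈ 4.3067

4.3067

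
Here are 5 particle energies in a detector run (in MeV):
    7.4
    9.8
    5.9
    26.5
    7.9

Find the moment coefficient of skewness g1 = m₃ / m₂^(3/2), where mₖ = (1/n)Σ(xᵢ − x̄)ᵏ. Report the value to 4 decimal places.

1.4012

x̄ = (7.4 + 9.8 + 5.9 + 26.5 + 7.9) / 5 = 11.5000
deviations (xᵢ − x̄): -4.1000, -1.7000, -5.6000, 15.0000, -3.6000
Σ(xᵢ − x̄)² = 289.0200 ⇒ m₂ = 289.0200/5 = 57.80400
Σ(xᵢ − x̄)³ = 3078.8940 ⇒ m₃ = 3078.8940/5 = 615.77880
m₂^(3/2) = 57.80400^(1.5) = 439.47770
g1 = m₃ / m₂^(3/2) = 615.77880 / 439.47770 ≈ 1.4012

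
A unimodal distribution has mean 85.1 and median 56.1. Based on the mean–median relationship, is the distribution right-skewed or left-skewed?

right-skewed

mean − median = 85.1 − 56.1 = 29.0
mean > median ⇒ the longer tail is on the right ⇒ right-skewed (positively skewed).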